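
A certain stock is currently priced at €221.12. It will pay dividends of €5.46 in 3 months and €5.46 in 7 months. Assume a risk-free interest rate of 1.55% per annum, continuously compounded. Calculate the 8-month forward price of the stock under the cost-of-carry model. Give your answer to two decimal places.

PV(dividends) I = 5.46·e^(−0.0155·3/12) + 5.46·e^(−0.0155·7/12)
I = 5.4389 + 5.4109 = 10.8498
F = (S − I)·e^(rT) = (221.12 − 10.8498) · e^(0.0155·8/12)
= 210.2702 · e^0.010333 = 210.2702 × 1.010387 = €212.45

€212.45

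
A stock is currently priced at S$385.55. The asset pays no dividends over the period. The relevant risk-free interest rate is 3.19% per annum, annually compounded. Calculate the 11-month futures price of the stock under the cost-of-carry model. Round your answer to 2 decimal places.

S$396.81

F = S · (1+r)^T
= 385.55 × 1.029203
F = S$396.81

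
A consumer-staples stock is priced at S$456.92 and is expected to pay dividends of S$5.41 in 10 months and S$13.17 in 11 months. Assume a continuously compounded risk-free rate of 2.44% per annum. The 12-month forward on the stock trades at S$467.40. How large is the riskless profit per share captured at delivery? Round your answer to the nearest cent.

PV(dividends) I = 5.41·e^(−0.0244·10/12) + 13.17·e^(−0.0244·11/12) = 18.1798
Fair forward F* = (S − I)·e^(rT) = (456.92 − 18.1798)·e^0.024400 = 438.7402 × 1.024700 = 449.5771
Market S$467.40 > fair 449.5771: forward overpriced → cash-and-carry (borrow at r, buy the stock and collect the dividends, short the forward).
Profit at T = |F_mkt − F*| = |467.40 − 449.5771| = S$17.82 per share

S$17.82 per share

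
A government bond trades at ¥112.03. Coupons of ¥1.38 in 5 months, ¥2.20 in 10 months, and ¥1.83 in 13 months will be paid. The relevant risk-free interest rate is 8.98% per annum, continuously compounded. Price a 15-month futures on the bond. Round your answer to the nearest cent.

PV(coupons) I = 1.38·e^(−0.0898·5/12) + 2.20·e^(−0.0898·10/12) + 1.83·e^(−0.0898·13/12)
I = 1.3293 + 2.0414 + 1.6604 = 5.0311
F = (S − I)·e^(rT) = (112.03 − 5.0311) · e^(0.0898·15/12)
= 106.9989 · e^0.112250 = 106.9989 × 1.118793 = ¥119.71

¥119.71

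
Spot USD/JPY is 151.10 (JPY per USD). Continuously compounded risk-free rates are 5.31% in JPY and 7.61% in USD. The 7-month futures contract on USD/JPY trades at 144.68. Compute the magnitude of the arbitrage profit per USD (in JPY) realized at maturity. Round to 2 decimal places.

Fair futures: F* = S·e^(carry·T), with carry = (r_JPY − r_USD) = 0.0531 − 0.0761 = -0.0230
F* = 151.10 · e^(-0.0230 × 7/12) = 151.10 · e^-0.013417 = 151.10 × 0.986673 = 149.0863
Market 144.68 < fair 149.0863: forward underpriced → reverse cash-and-carry (short spot, go long the forward).
At maturity, profit = |F_mkt − F*| = |144.68 − 149.0863| = 4.41 per USD (in JPY)

4.41 per USD (in JPY)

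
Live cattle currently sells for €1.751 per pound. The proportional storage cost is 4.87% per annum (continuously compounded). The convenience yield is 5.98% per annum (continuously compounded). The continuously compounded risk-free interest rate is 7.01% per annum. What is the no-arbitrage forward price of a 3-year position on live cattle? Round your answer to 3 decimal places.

€2.090 per pound

Net carry = r + u − y = 0.0701 + 0.0487 − 0.0598 = 0.0590
F = S·e^((r+u−y)T) = 1.751 · e^(0.0590 × 3) = 1.751 · e^0.177000
= 1.751 × 1.193631 = €2.090 per pound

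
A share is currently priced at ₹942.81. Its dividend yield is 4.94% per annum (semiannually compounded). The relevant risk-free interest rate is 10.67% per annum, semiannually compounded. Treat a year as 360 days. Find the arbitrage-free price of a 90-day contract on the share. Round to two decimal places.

F = S · (1+r/2)^(2T) / (1+q/2)^(2T)
= 942.81 × 1.026328 / 1.012275 = 942.81 × 1.013883
F = ₹955.90

₹955.90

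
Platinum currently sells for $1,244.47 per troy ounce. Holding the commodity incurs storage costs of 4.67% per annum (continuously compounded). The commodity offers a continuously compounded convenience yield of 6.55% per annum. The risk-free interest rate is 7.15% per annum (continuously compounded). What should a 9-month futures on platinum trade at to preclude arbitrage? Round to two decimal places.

$1,294.64 per troy ounce

Net carry = r + u − y = 0.0715 + 0.0467 − 0.0655 = 0.0527
F = S·e^((r+u−y)T) = 1244.47 · e^(0.0527 × 9/12) = 1244.47 · e^0.03952500
= 1244.47 × 1.04031651 = $1,294.64 per troy ounce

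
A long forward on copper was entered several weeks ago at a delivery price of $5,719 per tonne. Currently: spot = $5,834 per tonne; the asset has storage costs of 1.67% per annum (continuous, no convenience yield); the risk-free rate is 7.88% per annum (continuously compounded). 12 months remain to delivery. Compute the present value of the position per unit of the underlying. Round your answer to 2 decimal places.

Current fair forward for the remaining 12 months: F = S·e^((r + u)·T), (r + u) = 0.0788 + 0.0167 = 0.0955
F = 5834 · e^(0.0955 × 12/12) = 5834 × 1.10020882 = 6418.6183
Value of long forward = (F − K)·e^(−rT) = (6418.6183 − 5719) · e^(−0.0788·12/12)
= 699.6183 × 0.92422475 = 646.60

$646.60 per tonne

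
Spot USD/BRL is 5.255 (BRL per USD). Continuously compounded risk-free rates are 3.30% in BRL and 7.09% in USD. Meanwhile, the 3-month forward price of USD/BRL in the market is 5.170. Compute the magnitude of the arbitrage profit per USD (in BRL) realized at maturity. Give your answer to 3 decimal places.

Fair forward: F* = S·e^(carry·T), with carry = (r_BRL − r_USD) = 0.0330 − 0.0709 = -0.0379
F* = 5.255 · e^(-0.0379 × 3/12) = 5.255 · e^-0.009475 = 5.255 × 0.990570 = 5.2054
Market 5.170 < fair 5.2054: forward underpriced → reverse cash-and-carry (short spot, go long the forward).
At maturity, profit = |F_mkt − F*| = |5.170 − 5.2054| = 0.035 per USD (in BRL)

0.035 per USD (in BRL)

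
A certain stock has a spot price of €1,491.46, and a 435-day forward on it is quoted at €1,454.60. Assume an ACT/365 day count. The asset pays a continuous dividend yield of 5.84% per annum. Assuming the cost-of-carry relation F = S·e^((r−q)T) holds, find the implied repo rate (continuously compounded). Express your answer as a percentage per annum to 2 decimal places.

From F = S·e^((r−q)T): (r − q) = ln(F/S)/T
ln(1454.60/1491.46) = ln(0.975286) = -0.025025
(r − q) = -0.025025 / (435/365) = -0.020998
r = ln(F/S)/T + q = -0.020998 + 0.0584 = 0.037402
r = 3.74%

3.74%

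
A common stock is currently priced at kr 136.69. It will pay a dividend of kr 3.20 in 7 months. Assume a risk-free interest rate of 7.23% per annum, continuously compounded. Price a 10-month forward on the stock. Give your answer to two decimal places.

kr 141.92

PV(dividends) I = 3.20·e^(−0.0723·7/12)
I = 3.0678
F = (S − I)·e^(rT) = (136.69 − 3.0678) · e^(0.0723·10/12)
= 133.6222 · e^0.060250 = 133.6222 × 1.062102 = kr 141.92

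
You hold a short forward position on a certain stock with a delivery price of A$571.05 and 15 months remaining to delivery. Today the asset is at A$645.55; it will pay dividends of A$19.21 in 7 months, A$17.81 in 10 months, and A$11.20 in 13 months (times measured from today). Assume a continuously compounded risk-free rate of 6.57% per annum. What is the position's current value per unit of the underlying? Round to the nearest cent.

PV(remaining dividends) I = 19.21·e^(−0.0657·7/12) + 17.81·e^(−0.0657·10/12) + 11.20·e^(−0.0657·13/12) = 45.7794
Current forward F = (S − I)·e^(rT) = (645.55 − 45.7794)·e^(0.0657·15/12) = 599.7706 × 1.085592 = 651.1062
Value (long) = (F − K)·e^(−rT) = (651.1062 − 571.05) × 0.921157 = 73.7443
Short position value = −(long value) = -A$73.74

-A$73.74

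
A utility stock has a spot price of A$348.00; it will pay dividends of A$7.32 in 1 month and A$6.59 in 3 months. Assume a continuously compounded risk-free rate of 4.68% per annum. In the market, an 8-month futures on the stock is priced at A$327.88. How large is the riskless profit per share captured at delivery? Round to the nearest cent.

A$16.91 per share

PV(dividends) I = 7.32·e^(−0.0468·1/12) + 6.59·e^(−0.0468·3/12) = 13.8049
Fair futures F* = (S − I)·e^(rT) = (348.00 − 13.8049)·e^0.031200 = 334.1951 × 1.031692 = 344.7864
Market A$327.88 < fair 344.7864: forward underpriced → reverse cash-and-carry (short the stock, invest proceeds at r, pay the dividends, go long the forward).
Profit at T = |F_mkt − F*| = |327.88 − 344.7864| = A$16.91 per share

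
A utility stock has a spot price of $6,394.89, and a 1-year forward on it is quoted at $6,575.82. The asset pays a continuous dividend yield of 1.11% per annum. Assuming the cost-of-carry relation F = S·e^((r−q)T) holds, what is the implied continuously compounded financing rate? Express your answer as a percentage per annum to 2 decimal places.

From F = S·e^((r−q)T): (r − q) = ln(F/S)/T
ln(6575.82/6394.89) = ln(1.028293) = 0.027900
(r − q) = 0.027900 / (1) = 0.027900
r = ln(F/S)/T + q = 0.027900 + 0.0111 = 0.039000
r = 3.90%

3.90%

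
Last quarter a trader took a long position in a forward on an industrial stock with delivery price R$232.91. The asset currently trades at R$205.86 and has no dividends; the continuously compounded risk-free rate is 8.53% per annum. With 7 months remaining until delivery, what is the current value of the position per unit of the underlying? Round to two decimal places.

-R$15.74

Current fair forward for the remaining 7 months: F = S·e^(r·T), r = 0.0853
F = 205.86 · e^(0.0853 × 7/12) = 205.86 × 1.051017 = 216.3624
Value of long forward = (F − K)·e^(−rT) = (216.3624 − 232.91) · e^(−0.0853·7/12)
= -16.5476 × 0.951459 = -15.74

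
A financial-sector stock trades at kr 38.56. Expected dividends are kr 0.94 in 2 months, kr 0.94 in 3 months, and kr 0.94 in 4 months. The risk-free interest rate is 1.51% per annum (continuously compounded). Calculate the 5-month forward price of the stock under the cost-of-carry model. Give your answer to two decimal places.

PV(dividends) I = 0.94·e^(−0.0151·2/12) + 0.94·e^(−0.0151·3/12) + 0.94·e^(−0.0151·4/12)
I = 0.9376 + 0.9365 + 0.9353 = 2.8094
F = (S − I)·e^(rT) = (38.56 − 2.8094) · e^(0.0151·5/12)
= 35.7506 · e^0.006292 = 35.7506 × 1.006312 = kr 35.98

kr 35.98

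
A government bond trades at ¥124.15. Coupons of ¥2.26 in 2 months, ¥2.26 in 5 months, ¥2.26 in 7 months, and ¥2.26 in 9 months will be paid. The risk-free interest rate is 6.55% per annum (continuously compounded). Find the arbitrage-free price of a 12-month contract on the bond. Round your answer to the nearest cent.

¥123.20

PV(coupons) I = 2.26·e^(−0.0655·2/12) + 2.26·e^(−0.0655·5/12) + 2.26·e^(−0.0655·7/12) + 2.26·e^(−0.0655·9/12)
I = 2.2355 + 2.1992 + 2.1753 + 2.1517 = 8.7617
F = (S − I)·e^(rT) = (124.15 − 8.7617) · e^(0.0655·12/12)
= 115.3883 · e^0.065500 = 115.3883 × 1.067693 = ¥123.20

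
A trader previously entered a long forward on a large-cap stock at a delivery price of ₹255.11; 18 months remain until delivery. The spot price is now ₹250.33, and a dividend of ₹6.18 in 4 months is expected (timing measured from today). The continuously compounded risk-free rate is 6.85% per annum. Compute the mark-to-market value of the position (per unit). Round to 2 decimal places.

PV(remaining dividends) I = 6.18·e^(−0.0685·4/12) = 6.0405
Current forward F = (S − I)·e^(rT) = (250.33 − 6.0405)·e^(0.0685·18/12) = 244.2895 × 1.108214 = 270.7250
Value (long) = (F − K)·e^(−rT) = (270.7250 − 255.11) × 0.902353 = 14.0902
Value = ₹14.09

₹14.09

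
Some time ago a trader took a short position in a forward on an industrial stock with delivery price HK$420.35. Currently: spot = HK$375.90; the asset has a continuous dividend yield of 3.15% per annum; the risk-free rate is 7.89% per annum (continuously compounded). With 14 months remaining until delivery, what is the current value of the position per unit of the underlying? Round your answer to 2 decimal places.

Current fair forward for the remaining 14 months: F = S·e^((r − q)·T), (r − q) = 0.0789 − 0.0315 = 0.0474
F = 375.90 · e^(0.0474 × 14/12) = 375.90 × 1.056858 = 397.2729
Value of long forward = (F − K)·e^(−rT) = (397.2729 − 420.35) · e^(−0.0789·14/12)
= -23.0771 × 0.912060 = -21.05
Short position value = −(long value) = HK$21.05

HK$21.05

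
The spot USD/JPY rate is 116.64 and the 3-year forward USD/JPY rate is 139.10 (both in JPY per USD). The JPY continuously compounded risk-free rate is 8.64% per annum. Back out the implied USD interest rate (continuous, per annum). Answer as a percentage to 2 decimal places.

F = S·e^((r_JPY − r_USD)T) ⇒ r_USD = r_JPY − ln(F/S)/T
ln(139.10/116.64) = 0.176101; /(3) = 0.058700
r_USD = 0.0864 − 0.058700 = 0.027700
r_USD = 2.77%

2.77%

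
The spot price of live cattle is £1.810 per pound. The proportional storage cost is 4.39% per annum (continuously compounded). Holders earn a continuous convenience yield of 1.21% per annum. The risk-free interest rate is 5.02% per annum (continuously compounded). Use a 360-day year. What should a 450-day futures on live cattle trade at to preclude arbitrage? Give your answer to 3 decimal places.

£2.005 per pound

Net carry = r + u − y = 0.0502 + 0.0439 − 0.0121 = 0.0820
F = S·e^((r+u−y)T) = 1.810 · e^(0.0820 × 450/360) = 1.810 · e^0.102500
= 1.810 × 1.107937 = £2.005 per pound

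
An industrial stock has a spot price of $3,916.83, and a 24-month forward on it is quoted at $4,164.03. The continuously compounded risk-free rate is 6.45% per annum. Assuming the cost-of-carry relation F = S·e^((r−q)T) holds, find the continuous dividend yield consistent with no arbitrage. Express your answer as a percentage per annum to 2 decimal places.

3.39%

From F = S·e^((r−q)T): (r − q) = ln(F/S)/T
ln(4164.03/3916.83) = ln(1.063112) = 0.061200
(r − q) = 0.061200 / (24/12) = 0.030600
q = r − ln(F/S)/T = 0.0645 − 0.030600 = 0.033900
q = 3.39%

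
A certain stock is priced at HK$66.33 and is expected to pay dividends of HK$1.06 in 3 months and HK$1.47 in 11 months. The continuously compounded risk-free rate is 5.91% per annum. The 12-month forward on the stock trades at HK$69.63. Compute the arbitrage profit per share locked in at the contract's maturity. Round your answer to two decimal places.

PV(dividends) I = 1.06·e^(−0.0591·3/12) + 1.47·e^(−0.0591·11/12) = 2.4369
Fair forward F* = (S − I)·e^(rT) = (66.33 − 2.4369)·e^0.059100 = 63.8931 × 1.060881 = 67.7830
Market HK$69.63 > fair 67.7830: forward overpriced → cash-and-carry (borrow at r, buy the stock and collect the dividends, short the forward).
Profit at T = |F_mkt − F*| = |69.63 − 67.7830| = HK$1.85 per share

HK$1.85 per share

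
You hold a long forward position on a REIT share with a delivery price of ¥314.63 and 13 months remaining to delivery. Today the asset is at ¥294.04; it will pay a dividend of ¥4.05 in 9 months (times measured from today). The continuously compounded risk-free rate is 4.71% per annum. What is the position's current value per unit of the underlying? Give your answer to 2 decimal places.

PV(remaining dividends) I = 4.05·e^(−0.0471·9/12) = 3.9094
Current forward F = (S − I)·e^(rT) = (294.04 − 3.9094)·e^(0.0471·13/12) = 290.1306 × 1.052349 = 305.3186
Value (long) = (F − K)·e^(−rT) = (305.3186 − 314.63) × 0.950255 = -8.8482
Value = -¥8.85

-¥8.85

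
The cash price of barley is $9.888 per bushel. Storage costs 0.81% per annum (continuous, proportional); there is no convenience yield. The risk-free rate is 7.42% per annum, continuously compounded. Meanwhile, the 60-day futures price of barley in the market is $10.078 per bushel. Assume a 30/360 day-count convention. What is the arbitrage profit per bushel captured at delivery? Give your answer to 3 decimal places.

$0.053 per bushel

Fair futures: F* = S·e^(carry·T), with carry = (r + u) = 0.0742 + 0.0081 = 0.0823
F* = 9.888 · e^(0.0823 × 60/360) = 9.888 · e^0.013717 = 9.888 × 1.013812 = $10.0246
Market $10.078 > fair $10.0246: forward overpriced → cash-and-carry (buy spot, short the forward).
At maturity, profit = |F_mkt − F*| = |10.078 − 10.0246| = $0.053 per bushel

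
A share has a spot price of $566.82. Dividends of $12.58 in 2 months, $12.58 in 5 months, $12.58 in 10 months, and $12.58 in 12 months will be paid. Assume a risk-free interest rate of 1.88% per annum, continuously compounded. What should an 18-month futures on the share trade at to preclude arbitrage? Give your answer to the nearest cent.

$531.86

PV(dividends) I = 12.58·e^(−0.0188·2/12) + 12.58·e^(−0.0188·5/12) + 12.58·e^(−0.0188·10/12) + 12.58·e^(−0.0188·12/12)
I = 12.5406 + 12.4818 + 12.3844 + 12.3457 = 49.7525
F = (S − I)·e^(rT) = (566.82 − 49.7525) · e^(0.0188·18/12)
= 517.0675 · e^0.028200 = 517.0675 × 1.028601 = $531.86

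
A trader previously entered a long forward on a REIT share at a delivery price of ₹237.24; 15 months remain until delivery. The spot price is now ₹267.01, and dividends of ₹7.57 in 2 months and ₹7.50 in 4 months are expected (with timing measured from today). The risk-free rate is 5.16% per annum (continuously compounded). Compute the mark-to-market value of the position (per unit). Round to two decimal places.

PV(remaining dividends) I = 7.57·e^(−0.0516·2/12) + 7.50·e^(−0.0516·4/12) = 14.8773
Current forward F = (S − I)·e^(rT) = (267.01 − 14.8773)·e^(0.0516·15/12) = 252.1327 × 1.066626 = 268.9313
Value (long) = (F − K)·e^(−rT) = (268.9313 − 237.24) × 0.937536 = 29.7117
Value = ₹29.71

₹29.71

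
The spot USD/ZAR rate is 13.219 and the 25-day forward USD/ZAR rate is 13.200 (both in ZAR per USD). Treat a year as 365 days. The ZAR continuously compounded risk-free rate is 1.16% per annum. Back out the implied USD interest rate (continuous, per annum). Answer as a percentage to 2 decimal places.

F = S·e^((r_ZAR − r_USD)T) ⇒ r_USD = r_ZAR − ln(F/S)/T
ln(13.200/13.219) = -0.001438; /(25/365) = -0.020995
r_USD = 0.0116 + 0.020995 = 0.032595
r_USD = 3.26%

3.26%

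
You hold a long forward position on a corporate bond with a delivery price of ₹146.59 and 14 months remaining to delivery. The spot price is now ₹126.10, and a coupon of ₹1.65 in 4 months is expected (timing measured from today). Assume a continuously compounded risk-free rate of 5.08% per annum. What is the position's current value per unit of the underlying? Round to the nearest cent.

PV(remaining coupons) I = 1.65·e^(−0.0508·4/12) = 1.6223
Current forward F = (S − I)·e^(rT) = (126.10 − 1.6223)·e^(0.0508·14/12) = 124.4777 × 1.061058 = 132.0781
Value (long) = (F − K)·e^(−rT) = (132.0781 − 146.59) × 0.942455 = -13.6768
Value = -₹13.68

-₹13.68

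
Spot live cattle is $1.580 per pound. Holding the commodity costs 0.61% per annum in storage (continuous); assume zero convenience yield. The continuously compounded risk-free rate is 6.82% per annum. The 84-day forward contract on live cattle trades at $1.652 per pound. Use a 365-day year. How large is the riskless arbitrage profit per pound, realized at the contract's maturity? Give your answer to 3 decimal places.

$0.045 per pound

Fair forward: F* = S·e^(carry·T), with carry = (r + u) = 0.0682 + 0.0061 = 0.0743
F* = 1.580 · e^(0.0743 × 84/365) = 1.580 · e^0.017099 = 1.580 × 1.017246 = $1.6072
Market $1.652 > fair $1.6072: forward overpriced → cash-and-carry (buy spot, short the forward).
At maturity, profit = |F_mkt − F*| = |1.652 − 1.6072| = $0.045 per pound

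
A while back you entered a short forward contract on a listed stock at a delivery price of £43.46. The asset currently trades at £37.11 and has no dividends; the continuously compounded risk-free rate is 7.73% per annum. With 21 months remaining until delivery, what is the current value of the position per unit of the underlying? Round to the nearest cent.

£0.85

Current fair forward for the remaining 21 months: F = S·e^(r·T), r = 0.0773
F = 37.11 · e^(0.0773 × 21/12) = 37.11 × 1.144852 = 42.4855
Value of long forward = (F − K)·e^(−rT) = (42.4855 − 43.46) · e^(−0.0773·21/12)
= -0.9745 × 0.873476 = -0.85
Short position value = −(long value) = £0.85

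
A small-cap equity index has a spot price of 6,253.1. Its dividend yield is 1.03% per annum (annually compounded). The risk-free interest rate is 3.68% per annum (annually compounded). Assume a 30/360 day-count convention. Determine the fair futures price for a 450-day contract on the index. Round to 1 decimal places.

F = S · (1+r)^T / (1+q)^T
= 6253.1 × 1.046210 / 1.012892 = 6253.1 × 1.032894
F = 6,458.8

6,458.8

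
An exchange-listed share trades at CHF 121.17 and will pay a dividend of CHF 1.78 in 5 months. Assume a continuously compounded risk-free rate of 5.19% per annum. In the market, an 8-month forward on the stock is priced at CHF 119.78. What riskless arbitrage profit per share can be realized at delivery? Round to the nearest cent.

PV(dividends) I = 1.78·e^(−0.0519·5/12) = 1.7419
Fair forward F* = (S − I)·e^(rT) = (121.17 − 1.7419)·e^0.034600 = 119.4281 × 1.035206 = 123.6327
Market CHF 119.78 < fair 123.6327: forward underpriced → reverse cash-and-carry (short the stock, invest proceeds at r, pay the dividends, go long the forward).
Profit at T = |F_mkt − F*| = |119.78 − 123.6327| = CHF 3.85 per share

CHF 3.85 per share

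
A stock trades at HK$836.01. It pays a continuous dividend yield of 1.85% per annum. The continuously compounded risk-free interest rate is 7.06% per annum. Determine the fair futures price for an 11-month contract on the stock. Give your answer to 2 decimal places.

F = S·e^((r − q)T) = 836.01 · e^((0.0706 − 0.0185) × 11/12)
= 836.01 · e^0.047758 = 836.01 × 1.048917
F = HK$876.91

HK$876.91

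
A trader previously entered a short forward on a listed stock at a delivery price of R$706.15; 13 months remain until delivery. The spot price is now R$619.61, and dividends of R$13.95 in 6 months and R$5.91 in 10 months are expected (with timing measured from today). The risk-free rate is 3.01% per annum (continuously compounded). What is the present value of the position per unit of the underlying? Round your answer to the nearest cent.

R$83.39

PV(remaining dividends) I = 13.95·e^(−0.0301·6/12) + 5.91·e^(−0.0301·10/12) = 19.5052
Current forward F = (S − I)·e^(rT) = (619.61 − 19.5052)·e^(0.0301·13/12) = 600.1048 × 1.033146 = 619.9959
Value (long) = (F − K)·e^(−rT) = (619.9959 − 706.15) × 0.967918 = -83.3901
Short position value = −(long value) = R$83.39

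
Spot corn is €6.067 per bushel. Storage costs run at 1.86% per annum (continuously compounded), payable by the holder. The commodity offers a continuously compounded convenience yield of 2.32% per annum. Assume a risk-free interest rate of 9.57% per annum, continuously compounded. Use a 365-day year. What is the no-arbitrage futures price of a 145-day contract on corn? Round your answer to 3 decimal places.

Net carry = r + u − y = 0.0957 + 0.0186 − 0.0232 = 0.0911
F = S·e^((r+u−y)T) = 6.067 · e^(0.0911 × 145/365) = 6.067 · e^0.036190
= 6.067 × 1.036853 = €6.291 per bushel

€6.291 per bushel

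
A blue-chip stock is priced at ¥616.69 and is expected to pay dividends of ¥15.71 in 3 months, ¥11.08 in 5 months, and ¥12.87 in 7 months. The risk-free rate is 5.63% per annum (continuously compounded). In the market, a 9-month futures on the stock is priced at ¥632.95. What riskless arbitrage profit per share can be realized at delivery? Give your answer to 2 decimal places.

PV(dividends) I = 15.71·e^(−0.0563·3/12) + 11.08·e^(−0.0563·5/12) + 12.87·e^(−0.0563·7/12) = 38.7677
Fair futures F* = (S − I)·e^(rT) = (616.69 − 38.7677)·e^0.042225 = 577.9223 × 1.043129 = 602.8475
Market ¥632.95 > fair 602.8475: forward overpriced → cash-and-carry (borrow at r, buy the stock and collect the dividends, short the forward).
Profit at T = |F_mkt − F*| = |632.95 − 602.8475| = ¥30.10 per share

¥30.10 per share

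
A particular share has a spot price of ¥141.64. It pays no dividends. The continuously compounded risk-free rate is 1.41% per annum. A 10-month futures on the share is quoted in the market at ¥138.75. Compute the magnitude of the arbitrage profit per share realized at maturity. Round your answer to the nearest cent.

¥4.56 per share

Fair futures: F* = S·e^(carry·T), with carry = r = 0.0141
F* = 141.64 · e^(0.0141 × 10/12) = 141.64 · e^0.011750 = 141.64 × 1.011819 = ¥143.3140
Market ¥138.75 < fair ¥143.3140: forward underpriced → reverse cash-and-carry (short spot, go long the forward).
At maturity, profit = |F_mkt − F*| = |138.75 − 143.3140| = ¥4.56 per share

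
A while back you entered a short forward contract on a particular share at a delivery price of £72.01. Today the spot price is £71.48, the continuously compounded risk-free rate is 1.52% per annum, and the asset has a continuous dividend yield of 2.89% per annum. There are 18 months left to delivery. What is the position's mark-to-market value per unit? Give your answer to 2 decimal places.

£1.94

Current fair forward for the remaining 18 months: F = S·e^((r − q)·T), (r − q) = 0.0152 − 0.0289 = -0.0137
F = 71.48 · e^(-0.0137 × 18/12) = 71.48 × 0.979660 = 70.0261
Value of long forward = (F − K)·e^(−rT) = (70.0261 − 72.01) · e^(−0.0152·18/12)
= -1.9839 × 0.977458 = -1.94
Short position value = −(long value) = £1.94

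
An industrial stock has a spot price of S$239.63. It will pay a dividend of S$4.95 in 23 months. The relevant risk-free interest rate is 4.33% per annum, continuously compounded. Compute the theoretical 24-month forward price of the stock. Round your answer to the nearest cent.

S$256.34

PV(dividends) I = 4.95·e^(−0.0433·23/12)
I = 4.5558
F = (S − I)·e^(rT) = (239.63 − 4.5558) · e^(0.0433·24/12)
= 235.0742 · e^0.086600 = 235.0742 × 1.090460 = S$256.34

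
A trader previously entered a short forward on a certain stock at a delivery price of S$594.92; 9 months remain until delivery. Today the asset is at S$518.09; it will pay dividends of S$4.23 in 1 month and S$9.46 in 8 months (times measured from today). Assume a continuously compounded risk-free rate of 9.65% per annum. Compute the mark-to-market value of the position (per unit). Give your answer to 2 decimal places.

S$48.36

PV(remaining dividends) I = 4.23·e^(−0.0965·1/12) + 9.46·e^(−0.0965·8/12) = 13.0667
Current forward F = (S − I)·e^(rT) = (518.09 − 13.0667)·e^(0.0965·9/12) = 505.0233 × 1.075058 = 542.9293
Value (long) = (F − K)·e^(−rT) = (542.9293 − 594.92) × 0.930182 = -48.3608
Short position value = −(long value) = S$48.36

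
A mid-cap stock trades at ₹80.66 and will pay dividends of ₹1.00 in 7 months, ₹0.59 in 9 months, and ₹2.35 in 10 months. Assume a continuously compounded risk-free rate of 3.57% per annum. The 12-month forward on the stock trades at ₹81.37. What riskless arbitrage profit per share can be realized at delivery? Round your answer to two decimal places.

₹1.75 per share

PV(dividends) I = 1.00·e^(−0.0357·7/12) + 0.59·e^(−0.0357·9/12) + 2.35·e^(−0.0357·10/12) = 3.8349
Fair forward F* = (S − I)·e^(rT) = (80.66 − 3.8349)·e^0.035700 = 76.8251 × 1.036345 = 79.6173
Market ₹81.37 > fair 79.6173: forward overpriced → cash-and-carry (borrow at r, buy the stock and collect the dividends, short the forward).
Profit at T = |F_mkt − F*| = |81.37 − 79.6173| = ₹1.75 per share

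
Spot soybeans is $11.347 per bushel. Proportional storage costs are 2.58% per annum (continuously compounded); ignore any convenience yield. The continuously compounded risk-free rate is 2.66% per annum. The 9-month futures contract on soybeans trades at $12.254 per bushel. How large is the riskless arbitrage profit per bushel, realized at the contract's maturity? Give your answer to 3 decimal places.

Fair futures: F* = S·e^(carry·T), with carry = (r + u) = 0.0266 + 0.0258 = 0.0524
F* = 11.347 · e^(0.0524 × 9/12) = 11.347 · e^0.039300 = 11.347 × 1.040082 = $11.8018
Market $12.254 > fair $11.8018: forward overpriced → cash-and-carry (buy spot, short the forward).
At maturity, profit = |F_mkt − F*| = |12.254 − 11.8018| = $0.452 per bushel

$0.452 per bushel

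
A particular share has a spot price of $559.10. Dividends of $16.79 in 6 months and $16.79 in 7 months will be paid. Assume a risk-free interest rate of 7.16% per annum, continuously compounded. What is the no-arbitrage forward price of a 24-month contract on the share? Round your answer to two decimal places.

PV(dividends) I = 16.79·e^(−0.0716·6/12) + 16.79·e^(−0.0716·7/12)
I = 16.1996 + 16.1032 = 32.3028
F = (S − I)·e^(rT) = (559.10 − 32.3028) · e^(0.0716·24/12)
= 526.7972 · e^0.143200 = 526.7972 × 1.153961 = $607.90

$607.90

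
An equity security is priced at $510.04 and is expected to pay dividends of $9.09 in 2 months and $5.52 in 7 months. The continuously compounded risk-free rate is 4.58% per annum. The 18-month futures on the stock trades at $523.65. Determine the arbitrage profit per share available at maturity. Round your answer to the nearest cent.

$7.24 per share

PV(dividends) I = 9.09·e^(−0.0458·2/12) + 5.52·e^(−0.0458·7/12) = 14.3954
Fair futures F* = (S − I)·e^(rT) = (510.04 − 14.3954)·e^0.068700 = 495.6446 × 1.071115 = 530.8924
Market $523.65 < fair 530.8924: forward underpriced → reverse cash-and-carry (short the stock, invest proceeds at r, pay the dividends, go long the forward).
Profit at T = |F_mkt − F*| = |523.65 − 530.8924| = $7.24 per share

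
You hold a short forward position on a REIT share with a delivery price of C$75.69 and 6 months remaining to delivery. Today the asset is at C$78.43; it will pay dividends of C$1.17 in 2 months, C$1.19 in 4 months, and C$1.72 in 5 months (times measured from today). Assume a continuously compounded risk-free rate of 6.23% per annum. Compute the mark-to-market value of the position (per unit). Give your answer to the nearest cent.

PV(remaining dividends) I = 1.17·e^(−0.0623·2/12) + 1.19·e^(−0.0623·4/12) + 1.72·e^(−0.0623·5/12) = 3.9994
Current forward F = (S − I)·e^(rT) = (78.43 − 3.9994)·e^(0.0623·6/12) = 74.4306 × 1.031640 = 76.7856
Value (long) = (F − K)·e^(−rT) = (76.7856 − 75.69) × 0.969330 = 1.0620
Short position value = −(long value) = -C$1.06

-C$1.06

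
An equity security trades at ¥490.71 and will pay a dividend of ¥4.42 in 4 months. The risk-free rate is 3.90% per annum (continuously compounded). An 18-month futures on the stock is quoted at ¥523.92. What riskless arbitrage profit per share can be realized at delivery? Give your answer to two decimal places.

PV(dividends) I = 4.42·e^(−0.0390·4/12) = 4.3629
Fair futures F* = (S − I)·e^(rT) = (490.71 − 4.3629)·e^0.058500 = 486.3471 × 1.060245 = 515.6471
Market ¥523.92 > fair 515.6471: forward overpriced → cash-and-carry (borrow at r, buy the stock and collect the dividends, short the forward).
Profit at T = |F_mkt − F*| = |523.92 − 515.6471| = ¥8.27 per share

¥8.27 per share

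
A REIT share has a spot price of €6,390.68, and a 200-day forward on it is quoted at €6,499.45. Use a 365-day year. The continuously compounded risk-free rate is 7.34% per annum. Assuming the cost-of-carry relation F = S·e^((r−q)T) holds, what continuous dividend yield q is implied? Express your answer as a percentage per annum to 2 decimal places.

From F = S·e^((r−q)T): (r − q) = ln(F/S)/T
ln(6499.45/6390.68) = ln(1.017020) = 0.016877
(r − q) = 0.016877 / (200/365) = 0.030801
q = r − ln(F/S)/T = 0.0734 − 0.030801 = 0.042599
q = 4.26%

4.26%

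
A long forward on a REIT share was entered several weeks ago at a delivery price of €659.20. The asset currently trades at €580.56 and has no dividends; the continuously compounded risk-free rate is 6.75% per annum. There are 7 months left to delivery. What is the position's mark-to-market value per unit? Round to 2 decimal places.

-€53.19

Current fair forward for the remaining 7 months: F = S·e^(r·T), r = 0.0675
F = 580.56 · e^(0.0675 × 7/12) = 580.56 × 1.040160 = 603.8753
Value of long forward = (F − K)·e^(−rT) = (603.8753 − 659.20) · e^(−0.0675·7/12)
= -55.3247 × 0.961390 = -53.19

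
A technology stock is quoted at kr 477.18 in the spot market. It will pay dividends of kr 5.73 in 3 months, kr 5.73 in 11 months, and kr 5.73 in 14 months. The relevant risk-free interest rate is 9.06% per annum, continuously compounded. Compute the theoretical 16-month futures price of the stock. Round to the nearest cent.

PV(dividends) I = 5.73·e^(−0.0906·3/12) + 5.73·e^(−0.0906·11/12) + 5.73·e^(−0.0906·14/12)
I = 5.6017 + 5.2733 + 5.1552 = 16.0302
F = (S − I)·e^(rT) = (477.18 − 16.0302) · e^(0.0906·16/12)
= 461.1498 · e^0.120800 = 461.1498 × 1.128399 = kr 520.36

kr 520.36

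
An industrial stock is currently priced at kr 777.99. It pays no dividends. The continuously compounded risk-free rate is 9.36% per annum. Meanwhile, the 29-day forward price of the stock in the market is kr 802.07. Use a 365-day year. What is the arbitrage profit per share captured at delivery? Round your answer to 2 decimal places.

Fair forward: F* = S·e^(carry·T), with carry = r = 0.0936
F* = 777.99 · e^(0.0936 × 29/365) = 777.99 · e^0.007437 = 777.99 × 1.007465 = kr 783.7977
Market kr 802.07 > fair kr 783.7977: forward overpriced → cash-and-carry (buy spot, short the forward).
At maturity, profit = |F_mkt − F*| = |802.07 − 783.7977| = kr 18.27 per share

kr 18.27 per share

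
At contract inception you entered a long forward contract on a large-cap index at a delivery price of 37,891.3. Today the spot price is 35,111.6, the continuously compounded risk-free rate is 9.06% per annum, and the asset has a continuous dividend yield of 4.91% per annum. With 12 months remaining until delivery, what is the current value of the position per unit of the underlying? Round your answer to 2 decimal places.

-1180.01

Current fair forward for the remaining 12 months: F = S·e^((r − q)·T), (r − q) = 0.0906 − 0.0491 = 0.0415
F = 35111.6 · e^(0.0415 × 12/12) = 35111.6 × 1.04237316 = 36599.3894
Value of long forward = (F − K)·e^(−rT) = (36599.3894 − 37891.3) · e^(−0.0906·12/12)
= -1291.9106 × 0.91338299 = -1180.01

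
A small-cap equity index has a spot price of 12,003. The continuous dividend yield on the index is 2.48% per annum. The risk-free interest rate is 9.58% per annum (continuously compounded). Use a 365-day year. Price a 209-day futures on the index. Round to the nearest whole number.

F = S·e^((r − q)T) = 12003 · e^((0.0958 − 0.0248) × 209/365)
= 12003 · e^0.040655 = 12003 × 1.041493
F = 12,501

12,501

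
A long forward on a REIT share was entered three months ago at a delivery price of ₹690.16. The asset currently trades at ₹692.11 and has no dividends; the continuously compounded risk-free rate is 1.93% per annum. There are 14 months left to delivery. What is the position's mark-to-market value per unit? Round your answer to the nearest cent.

₹17.32

Current fair forward for the remaining 14 months: F = S·e^(r·T), r = 0.0193
F = 692.11 · e^(0.0193 × 14/12) = 692.11 × 1.022772 = 707.8707
Value of long forward = (F − K)·e^(−rT) = (707.8707 − 690.16) · e^(−0.0193·14/12)
= 17.7107 × 0.977735 = 17.32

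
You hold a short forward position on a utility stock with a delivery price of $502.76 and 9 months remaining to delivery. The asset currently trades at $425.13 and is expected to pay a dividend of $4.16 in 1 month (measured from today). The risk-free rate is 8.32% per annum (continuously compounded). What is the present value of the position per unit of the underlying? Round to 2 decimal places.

$51.35

PV(remaining dividends) I = 4.16·e^(−0.0832·1/12) = 4.1313
Current forward F = (S − I)·e^(rT) = (425.13 − 4.1313)·e^(0.0832·9/12) = 420.9987 × 1.064388 = 448.1060
Value (long) = (F − K)·e^(−rT) = (448.1060 − 502.76) × 0.939507 = -51.3478
Short position value = −(long value) = $51.35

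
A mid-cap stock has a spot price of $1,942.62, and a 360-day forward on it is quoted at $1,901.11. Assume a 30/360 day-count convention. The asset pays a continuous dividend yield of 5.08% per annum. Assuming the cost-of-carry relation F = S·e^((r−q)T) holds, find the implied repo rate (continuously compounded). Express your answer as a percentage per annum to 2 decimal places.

2.92%

From F = S·e^((r−q)T): (r − q) = ln(F/S)/T
ln(1901.11/1942.62) = ln(0.978632) = -0.021600
(r − q) = -0.021600 / (360/360) = -0.021600
r = ln(F/S)/T + q = -0.021600 + 0.0508 = 0.029200
r = 2.92%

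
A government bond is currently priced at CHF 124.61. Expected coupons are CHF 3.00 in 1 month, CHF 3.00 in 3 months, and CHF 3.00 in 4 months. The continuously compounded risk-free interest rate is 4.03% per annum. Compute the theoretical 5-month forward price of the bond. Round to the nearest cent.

PV(coupons) I = 3.00·e^(−0.0403·1/12) + 3.00·e^(−0.0403·3/12) + 3.00·e^(−0.0403·4/12)
I = 2.9899 + 2.9699 + 2.9600 = 8.9198
F = (S − I)·e^(rT) = (124.61 − 8.9198) · e^(0.0403·5/12)
= 115.6902 · e^0.016792 = 115.6902 × 1.016934 = CHF 117.65

CHF 117.65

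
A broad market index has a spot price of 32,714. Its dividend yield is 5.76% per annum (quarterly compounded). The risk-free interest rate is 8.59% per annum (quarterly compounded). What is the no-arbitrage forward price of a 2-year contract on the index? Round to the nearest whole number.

F = S · (1+r/4)^(4T) / (1+q/4)^(4T)
= 32714 × 1.185283 / 1.121176 = 32714 × 1.057178
F = 34,585

34,585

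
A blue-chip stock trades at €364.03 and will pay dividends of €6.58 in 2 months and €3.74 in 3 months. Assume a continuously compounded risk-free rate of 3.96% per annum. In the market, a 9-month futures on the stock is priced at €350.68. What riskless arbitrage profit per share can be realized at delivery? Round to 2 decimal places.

€13.78 per share

PV(dividends) I = 6.58·e^(−0.0396·2/12) + 3.74·e^(−0.0396·3/12) = 10.2399
Fair futures F* = (S − I)·e^(rT) = (364.03 − 10.2399)·e^0.029700 = 353.7901 × 1.030145 = 364.4551
Market €350.68 < fair 364.4551: forward underpriced → reverse cash-and-carry (short the stock, invest proceeds at r, pay the dividends, go long the forward).
Profit at T = |F_mkt − F*| = |350.68 − 364.4551| = €13.78 per share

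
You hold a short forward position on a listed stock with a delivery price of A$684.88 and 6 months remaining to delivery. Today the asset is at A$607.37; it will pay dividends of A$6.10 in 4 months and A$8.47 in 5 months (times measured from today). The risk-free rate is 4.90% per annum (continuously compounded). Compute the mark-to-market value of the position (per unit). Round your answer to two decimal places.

A$75.23

PV(remaining dividends) I = 6.10·e^(−0.0490·4/12) + 8.47·e^(−0.0490·5/12) = 14.3000
Current forward F = (S − I)·e^(rT) = (607.37 − 14.3000)·e^(0.0490·6/12) = 593.0700 × 1.024803 = 607.7799
Value (long) = (F − K)·e^(−rT) = (607.7799 − 684.88) × 0.975798 = -75.2341
Short position value = −(long value) = A$75.23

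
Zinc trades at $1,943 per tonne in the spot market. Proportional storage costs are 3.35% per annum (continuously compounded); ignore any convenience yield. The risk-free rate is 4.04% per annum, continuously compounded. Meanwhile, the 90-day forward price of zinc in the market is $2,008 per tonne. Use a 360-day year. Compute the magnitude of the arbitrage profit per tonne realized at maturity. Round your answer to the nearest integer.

$29 per tonne

Fair forward: F* = S·e^(carry·T), with carry = (r + u) = 0.0404 + 0.0335 = 0.0739
F* = 1943 · e^(0.0739 × 90/360) = 1943 · e^0.018475 = 1943 × 1.018647 = $1979.2311
Market $2008 > fair $1979.2311: forward overpriced → cash-and-carry (buy spot, short the forward).
At maturity, profit = |F_mkt − F*| = |2008 − 1979.2311| = $29 per tonne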